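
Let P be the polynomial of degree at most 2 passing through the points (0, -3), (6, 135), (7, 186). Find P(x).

P(x) = 4x^2 - x - 3

Write P(x) = ax^2 + bx + c. Substituting each data point gives a linear system:
  c = -3
  36a + 6b + c = 135
  49a + 7b + c = 186
Solving the system yields a = 4, b = -1, c = -3.
So P(x) = 4x^2 - x - 3.
Check: P(7) = 186. ✓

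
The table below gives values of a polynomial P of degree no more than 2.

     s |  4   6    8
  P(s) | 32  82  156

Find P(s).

P(s) = 3s^2 - 5s + 4

Write P(s) = as^2 + bs + c. Substituting each data point gives a linear system:
  16a + 4b + c = 32
  36a + 6b + c = 82
  64a + 8b + c = 156
Solving the system yields a = 3, b = -5, c = 4.
So P(s) = 3s^2 - 5s + 4.
Check: P(6) = 82. ✓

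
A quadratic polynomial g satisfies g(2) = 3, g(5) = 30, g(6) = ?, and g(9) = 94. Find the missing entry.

43

The 3 known points determine the degree-2 polynomial uniquely.
Write g(n) = an^2 + bn + c. Substituting each data point gives a linear system:
  4a + 2b + c = 3
  25a + 5b + c = 30
  81a + 9b + c = 94
Solving the system yields a = 1, b = 2, c = -5.
So g(n) = n² + 2n - 5.
Then g(6) = 43.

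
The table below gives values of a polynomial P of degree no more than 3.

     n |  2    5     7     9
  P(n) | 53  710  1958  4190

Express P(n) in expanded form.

Write P(n) = an^3 + bn^2 + cn + d. Substituting each data point gives a linear system:
  8a + 4b + 2c + d = 53
  125a + 25b + 5c + d = 710
  343a + 49b + 7c + d = 1958
  729a + 81b + 9c + d = 4190
Solving the system yields a = 6, b = -3, c = 6, d = 5.
So P(n) = 6n^3 - 3n^2 + 6n + 5.
Check: P(5) = 710. ✓

P(n) = 6n^3 - 3n^2 + 6n + 5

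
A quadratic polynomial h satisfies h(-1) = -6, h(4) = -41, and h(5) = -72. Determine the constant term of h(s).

Write h(s) = as^2 + bs + c. Substituting each data point gives a linear system:
  a - b + c = -6
  16a + 4b + c = -41
  25a + 5b + c = -72
Solving the system yields a = -4, b = 5, c = 3.
So h(s) = -4s² + 5s + 3.
The constant term is 3.

3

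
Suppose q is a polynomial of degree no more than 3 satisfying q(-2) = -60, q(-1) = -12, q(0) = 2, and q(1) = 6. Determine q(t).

Using the Lagrange interpolation formula with nodes -2, -1, 0, 1:
  L_0(t) = (t + 1)t(t - 1) / -6
  L_1(t) = (t + 2)t(t - 1) / 2
  L_2(t) = (t + 2)(t + 1)(t - 1) / -2
  L_3(t) = (t + 2)(t + 1)t / 6
Then q(t) = -60·L_0(t) - 12·L_1(t) + 2·L_2(t) + 6·L_3(t).
Expanding and collecting terms gives q(t) = 4t^3 - 5t^2 + 5t + 2.
Check: q(1) = 6. ✓

q(t) = 4t^3 - 5t^2 + 5t + 2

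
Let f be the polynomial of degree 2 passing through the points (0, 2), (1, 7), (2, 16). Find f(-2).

4

Using the Lagrange interpolation formula with nodes 0, 1, 2:
  L_0(n) = (n - 1)(n - 2) / 2
  L_1(n) = n(n - 2) / -1
  L_2(n) = n(n - 1) / 2
Then f(n) = 2·L_0(n) + 7·L_1(n) + 16·L_2(n).
Expanding and collecting terms gives f(n) = 2n^2 + 3n + 2.
Evaluating at n = -2: f(-2) = 4.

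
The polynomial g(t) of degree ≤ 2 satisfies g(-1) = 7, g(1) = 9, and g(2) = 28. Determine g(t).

g(t) = 6t^2 + t + 2

Using the Lagrange interpolation formula with nodes -1, 1, 2:
  L_0(t) = (t - 1)(t - 2) / 6
  L_1(t) = (t + 1)(t - 2) / -2
  L_2(t) = (t + 1)(t - 1) / 3
Then g(t) = 7·L_0(t) + 9·L_1(t) + 28·L_2(t).
Expanding and collecting terms gives g(t) = 6t² + t + 2.
Check: g(-1) = 7. ✓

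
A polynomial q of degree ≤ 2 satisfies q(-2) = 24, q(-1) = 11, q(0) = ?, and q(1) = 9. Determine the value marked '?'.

On equispaced nodes a degree-2 polynomial has vanishing third forward difference, so
  - q(-2) + 3·q(-1) - 3·q(0) + q(1) = 0.
Substituting the known values and solving for q(0):
  -3·q(0) = -18
  q(0) = 6.

6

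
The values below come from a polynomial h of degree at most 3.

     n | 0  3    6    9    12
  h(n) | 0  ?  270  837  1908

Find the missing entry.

45

The 4 known points determine the degree-3 polynomial uniquely.
Write h(n) = an^3 + bn^2 + cn + d. Substituting each data point gives a linear system:
  d = 0
  216a + 36b + 6c + d = 270
  729a + 81b + 9c + d = 837
  1728a + 144b + 12c + d = 1908
Solving the system yields a = 1, b = 1, c = 3, d = 0.
So h(n) = n³ + n² + 3n.
Then h(3) = 45.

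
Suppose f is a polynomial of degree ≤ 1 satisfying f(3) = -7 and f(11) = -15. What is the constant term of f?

-4

Write f(u) = au + b. Substituting each data point gives a linear system:
  3a + b = -7
  11a + b = -15
Solving the system yields a = -1, b = -4.
So f(u) = -u - 4.
The constant term is -4.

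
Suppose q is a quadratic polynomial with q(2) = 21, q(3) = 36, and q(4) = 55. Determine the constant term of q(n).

3

Write q(n) = an^2 + bn + c. Substituting each data point gives a linear system:
  4a + 2b + c = 21
  9a + 3b + c = 36
  16a + 4b + c = 55
Solving the system yields a = 2, b = 5, c = 3.
So q(n) = 2n² + 5n + 3.
The constant term is 3.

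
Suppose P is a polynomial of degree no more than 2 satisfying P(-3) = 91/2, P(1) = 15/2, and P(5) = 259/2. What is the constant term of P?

2

Write P(x) = ax^2 + bx + c. Substituting each data point gives a linear system:
  9a - 3b + c = 91/2
  a + b + c = 15/2
  25a + 5b + c = 259/2
Solving the system yields a = 5, b = 1/2, c = 2.
So P(x) = 5x^2 + (1/2)x + 2.
The constant term is 2.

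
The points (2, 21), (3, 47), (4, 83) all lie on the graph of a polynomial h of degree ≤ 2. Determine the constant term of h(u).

Write h(u) = au^2 + bu + c. Substituting each data point gives a linear system:
  4a + 2b + c = 21
  9a + 3b + c = 47
  16a + 4b + c = 83
Solving the system yields a = 5, b = 1, c = -1.
So h(u) = 5u^2 + u - 1.
The constant term is -1.

-1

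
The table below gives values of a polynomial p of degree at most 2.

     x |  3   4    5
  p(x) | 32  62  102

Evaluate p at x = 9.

362

Write p(x) = ax^2 + bx + c. Substituting each data point gives a linear system:
  9a + 3b + c = 32
  16a + 4b + c = 62
  25a + 5b + c = 102
Solving the system yields a = 5, b = -5, c = 2.
So p(x) = 5x^2 - 5x + 2.
Then p(9) = 362.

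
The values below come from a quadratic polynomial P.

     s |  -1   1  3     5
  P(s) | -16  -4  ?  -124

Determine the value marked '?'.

-40

On equispaced nodes a degree-2 polynomial has vanishing third forward difference, so
  - P(-1) + 3·P(1) - 3·P(3) + P(5) = 0.
Substituting the known values and solving for P(3):
  -3·P(3) = 120
  P(3) = -40.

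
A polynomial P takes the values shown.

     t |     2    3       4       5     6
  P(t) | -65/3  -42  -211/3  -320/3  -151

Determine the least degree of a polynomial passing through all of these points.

2

Forward differences of the values at t = 2, 3, 4, 5, 6:
  P  : -65/3  -42  -211/3  -320/3  -151
  Δ  : -61/3  -85/3  -109/3  -133/3
  Δ^2: -8  -8  -8
  Δ^3: 0  0
  Δ^4: 0
The second differences are constant (-8) and nonzero, while all higher differences vanish, so the minimal degree is 2.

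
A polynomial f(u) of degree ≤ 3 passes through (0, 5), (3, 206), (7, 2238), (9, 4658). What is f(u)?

Write f(u) = au^3 + bu^2 + cu + d. Substituting each data point gives a linear system:
  d = 5
  27a + 9b + 3c + d = 206
  343a + 49b + 7c + d = 2238
  729a + 81b + 9c + d = 4658
Solving the system yields a = 6, b = 3, c = 4, d = 5.
So f(u) = 6u^3 + 3u^2 + 4u + 5.
Check: f(7) = 2238. ✓

f(u) = 6u^3 + 3u^2 + 4u + 5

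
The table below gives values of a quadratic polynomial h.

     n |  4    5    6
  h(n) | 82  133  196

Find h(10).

568

Write h(n) = an^2 + bn + c. Substituting each data point gives a linear system:
  16a + 4b + c = 82
  25a + 5b + c = 133
  36a + 6b + c = 196
Solving the system yields a = 6, b = -3, c = -2.
So h(n) = 6n² - 3n - 2.
Then h(10) = 568.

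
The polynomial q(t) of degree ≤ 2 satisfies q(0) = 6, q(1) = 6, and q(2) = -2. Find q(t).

q(t) = -4t^2 + 4t + 6

Using the Lagrange interpolation formula with nodes 0, 1, 2:
  L_0(t) = (t - 1)(t - 2) / 2
  L_1(t) = t(t - 2) / -1
  L_2(t) = t(t - 1) / 2
Then q(t) = 6·L_0(t) + 6·L_1(t) - 2·L_2(t).
Expanding and collecting terms gives q(t) = -4t² + 4t + 6.
Check: q(2) = -2. ✓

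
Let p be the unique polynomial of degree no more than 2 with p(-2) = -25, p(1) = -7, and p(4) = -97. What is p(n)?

p(n) = -6n^2 - 1

Write p(n) = an^2 + bn + c. Substituting each data point gives a linear system:
  4a - 2b + c = -25
  a + b + c = -7
  16a + 4b + c = -97
Solving the system yields a = -6, b = 0, c = -1.
So p(n) = -6n^2 - 1.
Check: p(-2) = -25. ✓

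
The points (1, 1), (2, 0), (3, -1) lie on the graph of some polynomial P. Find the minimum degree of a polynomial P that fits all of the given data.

1

Forward differences of the values at u = 1, 2, 3:
  P  : 1  0  -1
  Δ  : -1  -1
  Δ^2: 0
The first differences are constant (-1) and nonzero, while all higher differences vanish, so the minimal degree is 1.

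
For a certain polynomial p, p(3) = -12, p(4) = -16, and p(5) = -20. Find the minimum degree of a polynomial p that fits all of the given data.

Forward differences of the values at x = 3, 4, 5:
  p  : -12  -16  -20
  Δ  : -4  -4
  Δ^2: 0
The first differences are constant (-4) and nonzero, while all higher differences vanish, so the minimal degree is 1.

1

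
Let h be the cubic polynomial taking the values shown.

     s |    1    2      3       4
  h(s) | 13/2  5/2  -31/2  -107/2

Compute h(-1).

Forward differences of the values at s = 1, 2, 3, 4:
  h  : 13/2  5/2  -31/2  -107/2
  Δ  : -4  -18  -38
  Δ^2: -14  -20
  Δ^3: -6
The third differences are constant, confirming degree 3.
Interpolating (Newton forward form) and evaluating at s = -1 gives h(-1) = -7/2.

-7/2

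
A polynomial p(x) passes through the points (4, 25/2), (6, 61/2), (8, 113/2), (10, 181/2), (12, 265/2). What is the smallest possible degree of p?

2

Forward differences of the values at x = 4, 6, 8, 10, 12:
  p  : 25/2  61/2  113/2  181/2  265/2
  Δ  : 18  26  34  42
  Δ^2: 8  8  8
  Δ^3: 0  0
  Δ^4: 0
The second differences are constant (8) and nonzero, while all higher differences vanish, so the minimal degree is 2.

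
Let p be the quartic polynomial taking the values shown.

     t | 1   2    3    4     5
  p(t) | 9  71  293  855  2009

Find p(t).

p(t) = 3t^4 + 5t^2 + 2t - 1

Using the Lagrange interpolation formula with nodes 1, 2, 3, 4, 5:
  L_0(t) = (t - 2)(t - 3)(t - 4)(t - 5) / 24
  L_1(t) = (t - 1)(t - 3)(t - 4)(t - 5) / -6
  L_2(t) = (t - 1)(t - 2)(t - 4)(t - 5) / 4
  L_3(t) = (t - 1)(t - 2)(t - 3)(t - 5) / -6
  L_4(t) = (t - 1)(t - 2)(t - 3)(t - 4) / 24
Then p(t) = 9·L_0(t) + 71·L_1(t) + 293·L_2(t) + 855·L_3(t) + 2009·L_4(t).
Expanding and collecting terms gives p(t) = 3t^4 + 5t^2 + 2t - 1.
Check: p(4) = 855. ✓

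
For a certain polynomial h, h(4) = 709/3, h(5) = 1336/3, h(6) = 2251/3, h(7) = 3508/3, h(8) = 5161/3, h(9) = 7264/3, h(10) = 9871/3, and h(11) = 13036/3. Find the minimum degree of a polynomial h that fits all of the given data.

3

Forward differences of the values at t = 4, 5, 6, 7, 8, 9, 10, 11:
  h  : 709/3  1336/3  2251/3  3508/3  5161/3  7264/3  9871/3  13036/3
  Δ  : 209  305  419  551  701  869  1055
  Δ^2: 96  114  132  150  168  186
  Δ^3: 18  18  18  18  18
  Δ^4: 0  0  0  0
  Δ^5: 0  0  0
  Δ^6: 0  0
  Δ^7: 0
The third differences are constant (18) and nonzero, while all higher differences vanish, so the minimal degree is 3.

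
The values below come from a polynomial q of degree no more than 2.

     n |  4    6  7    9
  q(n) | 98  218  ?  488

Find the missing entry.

296

The 3 known points determine the degree-2 polynomial uniquely.
Write q(n) = an^2 + bn + c. Substituting each data point gives a linear system:
  16a + 4b + c = 98
  36a + 6b + c = 218
  81a + 9b + c = 488
Solving the system yields a = 6, b = 0, c = 2.
So q(n) = 6n² + 2.
Then q(7) = 296.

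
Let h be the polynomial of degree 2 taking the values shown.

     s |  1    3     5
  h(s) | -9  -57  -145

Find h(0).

0

Forward differences of the values at s = 1, 3, 5:
  h  : -9  -57  -145
  Δ  : -48  -88
  Δ^2: -40
The second differences are constant, confirming degree 2.
Interpolating (Newton forward form) and evaluating at s = 0 gives h(0) = 0.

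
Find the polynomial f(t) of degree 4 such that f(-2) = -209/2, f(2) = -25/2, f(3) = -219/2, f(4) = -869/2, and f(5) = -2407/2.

Write f(t) = at^4 + bt^3 + ct^2 + dt + e. Substituting each data point gives a linear system:
  16a - 8b + 4c - 2d + e = -209/2
  16a + 8b + 4c + 2d + e = -25/2
  81a + 27b + 9c + 3d + e = -219/2
  256a + 64b + 16c + 4d + e = -869/2
  625a + 125b + 25c + 5d + e = -2407/2
Solving the system yields a = -3, b = 6, c = -3, d = -1, e = 3/2.
So f(t) = -3t^4 + 6t^3 - 3t^2 - t + 3/2.
Check: f(4) = -869/2. ✓

f(t) = -3t^4 + 6t^3 - 3t^2 - t + 3/2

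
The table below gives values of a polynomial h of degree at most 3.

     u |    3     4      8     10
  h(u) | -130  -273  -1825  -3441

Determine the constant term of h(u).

-1

Write h(u) = au^3 + bu^2 + cu + d. Substituting each data point gives a linear system:
  27a + 9b + 3c + d = -130
  64a + 16b + 4c + d = -273
  512a + 64b + 8c + d = -1825
  1000a + 100b + 10c + d = -3441
Solving the system yields a = -3, b = -4, c = -4, d = -1.
So h(u) = -3u^3 - 4u^2 - 4u - 1.
The constant term is -1.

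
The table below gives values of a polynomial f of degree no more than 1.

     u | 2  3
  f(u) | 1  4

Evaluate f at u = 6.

13

Using the Lagrange interpolation formula with nodes 2, 3:
  L_0(u) = (u - 3) / -1
  L_1(u) = (u - 2) / 1
Then f(u) = 1·L_0(u) + 4·L_1(u).
Expanding and collecting terms gives f(u) = 3u - 5.
Evaluating at u = 6: f(6) = 13.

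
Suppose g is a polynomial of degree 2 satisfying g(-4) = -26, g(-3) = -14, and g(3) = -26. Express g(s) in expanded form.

Using the Lagrange interpolation formula with nodes -4, -3, 3:
  L_0(s) = (s + 3)(s - 3) / 7
  L_1(s) = (s + 4)(s - 3) / -6
  L_2(s) = (s + 4)(s + 3) / 42
Then g(s) = -26·L_0(s) - 14·L_1(s) - 26·L_2(s).
Expanding and collecting terms gives g(s) = -2s^2 - 2s - 2.
Check: g(-4) = -26. ✓

g(s) = -2s^2 - 2s - 2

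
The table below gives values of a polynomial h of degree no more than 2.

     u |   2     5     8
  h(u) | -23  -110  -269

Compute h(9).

-338

Write h(u) = au^2 + bu + c. Substituting each data point gives a linear system:
  4a + 2b + c = -23
  25a + 5b + c = -110
  64a + 8b + c = -269
Solving the system yields a = -4, b = -1, c = -5.
So h(u) = -4u^2 - u - 5.
Then h(9) = -338.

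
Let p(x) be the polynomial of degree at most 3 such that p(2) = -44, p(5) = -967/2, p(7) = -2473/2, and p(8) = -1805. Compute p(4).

-263

Using the Lagrange interpolation formula with nodes 2, 5, 7, 8:
  L_0(x) = (x - 5)(x - 7)(x - 8) / -90
  L_1(x) = (x - 2)(x - 7)(x - 8) / 18
  L_2(x) = (x - 2)(x - 5)(x - 8) / -10
  L_3(x) = (x - 2)(x - 5)(x - 7) / 18
Then p(x) = -44·L_0(x) - 967/2·L_1(x) - 2473/2·L_2(x) - 1805·L_3(x).
Expanding and collecting terms gives p(x) = -3x^3 - 4x^2 - (3/2)x - 1.
Evaluating at x = 4: p(4) = -263.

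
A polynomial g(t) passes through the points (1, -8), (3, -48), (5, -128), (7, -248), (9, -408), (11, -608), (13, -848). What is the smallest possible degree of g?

Forward differences of the values at t = 1, 3, 5, 7, 9, 11, 13:
  g  : -8  -48  -128  -248  -408  -608  -848
  Δ  : -40  -80  -120  -160  -200  -240
  Δ^2: -40  -40  -40  -40  -40
  Δ^3: 0  0  0  0
  Δ^4: 0  0  0
  Δ^5: 0  0
  Δ^6: 0
The second differences are constant (-40) and nonzero, while all higher differences vanish, so the minimal degree is 2.

2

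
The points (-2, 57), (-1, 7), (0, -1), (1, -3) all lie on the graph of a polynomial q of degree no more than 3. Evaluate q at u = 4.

-333

Using the Lagrange interpolation formula with nodes -2, -1, 0, 1:
  L_0(u) = (u + 1)u(u - 1) / -6
  L_1(u) = (u + 2)u(u - 1) / 2
  L_2(u) = (u + 2)(u + 1)(u - 1) / -2
  L_3(u) = (u + 2)(u + 1)u / 6
Then q(u) = 57·L_0(u) + 7·L_1(u) - 1·L_2(u) - 3·L_3(u).
Expanding and collecting terms gives q(u) = -6u^3 + 3u^2 + u - 1.
Evaluating at u = 4: q(4) = -333.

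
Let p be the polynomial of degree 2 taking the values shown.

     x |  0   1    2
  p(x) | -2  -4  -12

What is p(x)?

Using the Lagrange interpolation formula with nodes 0, 1, 2:
  L_0(x) = (x - 1)(x - 2) / 2
  L_1(x) = x(x - 2) / -1
  L_2(x) = x(x - 1) / 2
Then p(x) = -2·L_0(x) - 4·L_1(x) - 12·L_2(x).
Expanding and collecting terms gives p(x) = -3x^2 + x - 2.
Check: p(0) = -2. ✓

p(x) = -3x^2 + x - 2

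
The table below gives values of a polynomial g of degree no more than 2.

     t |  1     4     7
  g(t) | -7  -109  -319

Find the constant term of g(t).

3

Write g(t) = at^2 + bt + c. Substituting each data point gives a linear system:
  a + b + c = -7
  16a + 4b + c = -109
  49a + 7b + c = -319
Solving the system yields a = -6, b = -4, c = 3.
So g(t) = -6t^2 - 4t + 3.
The constant term is 3.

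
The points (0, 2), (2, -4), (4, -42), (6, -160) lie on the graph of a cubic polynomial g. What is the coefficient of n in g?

-3

Write g(n) = an^3 + bn^2 + cn + d. Substituting each data point gives a linear system:
  d = 2
  8a + 4b + 2c + d = -4
  64a + 16b + 4c + d = -42
  216a + 36b + 6c + d = -160
Solving the system yields a = -1, b = 2, c = -3, d = 2.
So g(n) = -n³ + 2n² - 3n + 2.
The coefficient of n is -3.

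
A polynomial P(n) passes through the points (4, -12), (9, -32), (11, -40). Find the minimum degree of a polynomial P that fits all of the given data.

1

Divided differences on the nodes 4, 9, 11:
  order 0: -12  -32  -40
  order 1: -4  -4
  order 2: 0
The order-1 divided differences are all -4 (nonzero) and every higher order vanishes, so the data lies on a polynomial of degree exactly 1.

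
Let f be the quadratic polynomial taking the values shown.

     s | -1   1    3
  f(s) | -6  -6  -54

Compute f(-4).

-96

Using the Lagrange interpolation formula with nodes -1, 1, 3:
  L_0(s) = (s - 1)(s - 3) / 8
  L_1(s) = (s + 1)(s - 3) / -4
  L_2(s) = (s + 1)(s - 1) / 8
Then f(s) = -6·L_0(s) - 6·L_1(s) - 54·L_2(s).
Expanding and collecting terms gives f(s) = -6s².
Evaluating at s = -4: f(-4) = -96.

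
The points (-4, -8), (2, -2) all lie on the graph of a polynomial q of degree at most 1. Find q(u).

q(u) = u - 4

Write q(u) = au + b. Substituting each data point gives a linear system:
  -4a + b = -8
  2a + b = -2
Solving the system yields a = 1, b = -4.
So q(u) = u - 4.
Check: q(2) = -2. ✓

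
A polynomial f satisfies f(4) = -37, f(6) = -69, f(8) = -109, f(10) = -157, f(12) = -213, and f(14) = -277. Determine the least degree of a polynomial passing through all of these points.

2

Forward differences of the values at x = 4, 6, 8, 10, 12, 14:
  f  : -37  -69  -109  -157  -213  -277
  Δ  : -32  -40  -48  -56  -64
  Δ^2: -8  -8  -8  -8
  Δ^3: 0  0  0
  Δ^4: 0  0
  Δ^5: 0
The second differences are constant (-8) and nonzero, while all higher differences vanish, so the minimal degree is 2.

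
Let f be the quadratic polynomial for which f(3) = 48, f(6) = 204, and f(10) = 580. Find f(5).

Write f(u) = au^2 + bu + c. Substituting each data point gives a linear system:
  9a + 3b + c = 48
  36a + 6b + c = 204
  100a + 10b + c = 580
Solving the system yields a = 6, b = -2, c = 0.
So f(u) = 6u² - 2u.
Then f(5) = 140.

140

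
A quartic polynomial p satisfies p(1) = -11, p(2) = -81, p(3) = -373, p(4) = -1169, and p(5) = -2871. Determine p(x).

p(x) = -5x^4 + 3x^3 - 4x^2 - 4x - 1

Write p(x) = ax^4 + bx^3 + cx^2 + dx + e. Substituting each data point gives a linear system:
  a + b + c + d + e = -11
  16a + 8b + 4c + 2d + e = -81
  81a + 27b + 9c + 3d + e = -373
  256a + 64b + 16c + 4d + e = -1169
  625a + 125b + 25c + 5d + e = -2871
Solving the system yields a = -5, b = 3, c = -4, d = -4, e = -1.
So p(x) = -5x^4 + 3x^3 - 4x^2 - 4x - 1.
Check: p(2) = -81. ✓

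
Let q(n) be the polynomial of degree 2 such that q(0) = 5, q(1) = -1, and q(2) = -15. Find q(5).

Forward differences of the values at n = 0, 1, 2:
  q  : 5  -1  -15
  Δ  : -6  -14
  Δ^2: -8
The second differences are constant, confirming degree 2.
Interpolating (Newton forward form) and evaluating at n = 5 gives q(5) = -105.

-105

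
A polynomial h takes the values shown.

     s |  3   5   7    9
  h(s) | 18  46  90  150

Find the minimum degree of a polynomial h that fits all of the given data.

2

Forward differences of the values at s = 3, 5, 7, 9:
  h  : 18  46  90  150
  Δ  : 28  44  60
  Δ^2: 16  16
  Δ^3: 0
The second differences are constant (16) and nonzero, while all higher differences vanish, so the minimal degree is 2.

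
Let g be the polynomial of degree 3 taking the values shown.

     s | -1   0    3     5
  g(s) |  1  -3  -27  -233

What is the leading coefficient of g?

Write g(s) = as^3 + bs^2 + cs + d. Substituting each data point gives a linear system:
  -a + b - c + d = 1
  d = -3
  27a + 9b + 3c + d = -27
  125a + 25b + 5c + d = -233
Solving the system yields a = -3, b = 5, c = 4, d = -3.
So g(s) = -3s^3 + 5s^2 + 4s - 3.
The leading coefficient is -3.

-3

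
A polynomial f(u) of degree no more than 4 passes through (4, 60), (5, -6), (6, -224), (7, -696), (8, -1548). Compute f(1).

6

Forward differences of the values at u = 4, 5, 6, 7, 8:
  f  : 60  -6  -224  -696  -1548
  Δ  : -66  -218  -472  -852
  Δ^2: -152  -254  -380
  Δ^3: -102  -126
  Δ^4: -24
The fourth differences are constant, confirming degree 4.
Interpolating (Newton forward form) and evaluating at u = 1 gives f(1) = 6.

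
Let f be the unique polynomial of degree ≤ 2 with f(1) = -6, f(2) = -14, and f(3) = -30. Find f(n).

f(n) = -4n^2 + 4n - 6

Write f(n) = an^2 + bn + c. Substituting each data point gives a linear system:
  a + b + c = -6
  4a + 2b + c = -14
  9a + 3b + c = -30
Solving the system yields a = -4, b = 4, c = -6.
So f(n) = -4n^2 + 4n - 6.
Check: f(1) = -6. ✓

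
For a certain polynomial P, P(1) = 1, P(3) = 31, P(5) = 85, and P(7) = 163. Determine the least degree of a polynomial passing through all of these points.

Forward differences of the values at s = 1, 3, 5, 7:
  P  : 1  31  85  163
  Δ  : 30  54  78
  Δ^2: 24  24
  Δ^3: 0
The second differences are constant (24) and nonzero, while all higher differences vanish, so the minimal degree is 2.

2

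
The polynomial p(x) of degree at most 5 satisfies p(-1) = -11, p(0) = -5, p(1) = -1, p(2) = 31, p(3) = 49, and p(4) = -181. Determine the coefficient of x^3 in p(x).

Write p(x) = ax^5 + bx^4 + cx^3 + dx^2 + ex + k. Substituting each data point gives a linear system:
  -a + b - c + d - e + k = -11
  k = -5
  a + b + c + d + e + k = -1
  32a + 16b + 8c + 4d + 2e + k = 31
  243a + 81b + 27c + 9d + 3e + k = 49
  1024a + 256b + 64c + 16d + 4e + k = -181
Solving the system yields a = -1, b = 2, c = 6, d = -3, e = 0, k = -5.
So p(x) = -x^5 + 2x^4 + 6x^3 - 3x^2 - 5.
The coefficient of x^3 is 6.

6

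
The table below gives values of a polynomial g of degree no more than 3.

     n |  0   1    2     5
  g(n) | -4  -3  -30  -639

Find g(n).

Write g(n) = an^3 + bn^2 + cn + d. Substituting each data point gives a linear system:
  d = -4
  a + b + c + d = -3
  8a + 4b + 2c + d = -30
  125a + 25b + 5c + d = -639
Solving the system yields a = -6, b = 4, c = 3, d = -4.
So g(n) = -6n^3 + 4n^2 + 3n - 4.
Check: g(1) = -3. ✓

g(n) = -6n^3 + 4n^2 + 3n - 4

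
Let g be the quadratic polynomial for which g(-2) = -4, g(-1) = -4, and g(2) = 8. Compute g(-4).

Using the Lagrange interpolation formula with nodes -2, -1, 2:
  L_0(t) = (t + 1)(t - 2) / 4
  L_1(t) = (t + 2)(t - 2) / -3
  L_2(t) = (t + 2)(t + 1) / 12
Then g(t) = -4·L_0(t) - 4·L_1(t) + 8·L_2(t).
Expanding and collecting terms gives g(t) = t^2 + 3t - 2.
Evaluating at t = -4: g(-4) = 2.

2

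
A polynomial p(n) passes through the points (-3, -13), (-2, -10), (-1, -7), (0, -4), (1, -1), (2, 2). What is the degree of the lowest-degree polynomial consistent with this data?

1

Forward differences of the values at n = -3, -2, -1, 0, 1, 2:
  p  : -13  -10  -7  -4  -1  2
  Δ  : 3  3  3  3  3
  Δ^2: 0  0  0  0
  Δ^3: 0  0  0
  Δ^4: 0  0
  Δ^5: 0
The first differences are constant (3) and nonzero, while all higher differences vanish, so the minimal degree is 1.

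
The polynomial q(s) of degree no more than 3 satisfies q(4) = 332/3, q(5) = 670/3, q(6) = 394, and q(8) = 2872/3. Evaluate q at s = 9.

Write q(s) = as^3 + bs^2 + cs + d. Substituting each data point gives a linear system:
  64a + 16b + 4c + d = 332/3
  125a + 25b + 5c + d = 670/3
  216a + 36b + 6c + d = 394
  512a + 64b + 8c + d = 2872/3
Solving the system yields a = 2, b = -1, c = -1/3, d = 0.
So q(s) = 2s^3 - s^2 - (1/3)s.
Then q(9) = 1374.

1374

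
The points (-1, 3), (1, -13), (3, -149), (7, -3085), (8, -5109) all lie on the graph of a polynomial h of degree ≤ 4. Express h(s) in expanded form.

h(s) = -s^4 - 2s^3 + s^2 - 6s - 5

Write h(s) = as^4 + bs^3 + cs^2 + ds + e. Substituting each data point gives a linear system:
  a - b + c - d + e = 3
  a + b + c + d + e = -13
  81a + 27b + 9c + 3d + e = -149
  2401a + 343b + 49c + 7d + e = -3085
  4096a + 512b + 64c + 8d + e = -5109
Solving the system yields a = -1, b = -2, c = 1, d = -6, e = -5.
So h(s) = -s^4 - 2s^3 + s^2 - 6s - 5.
Check: h(-1) = 3. ✓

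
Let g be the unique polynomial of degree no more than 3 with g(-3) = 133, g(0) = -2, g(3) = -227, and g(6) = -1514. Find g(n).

g(n) = -6n^3 - 5n^2 - 6n - 2

Write g(n) = an^3 + bn^2 + cn + d. Substituting each data point gives a linear system:
  -27a + 9b - 3c + d = 133
  d = -2
  27a + 9b + 3c + d = -227
  216a + 36b + 6c + d = -1514
Solving the system yields a = -6, b = -5, c = -6, d = -2.
So g(n) = -6n^3 - 5n^2 - 6n - 2.
Check: g(6) = -1514. ✓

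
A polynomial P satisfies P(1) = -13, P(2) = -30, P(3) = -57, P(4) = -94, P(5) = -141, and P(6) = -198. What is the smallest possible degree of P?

Forward differences of the values at s = 1, 2, 3, 4, 5, 6:
  P  : -13  -30  -57  -94  -141  -198
  Δ  : -17  -27  -37  -47  -57
  Δ^2: -10  -10  -10  -10
  Δ^3: 0  0  0
  Δ^4: 0  0
  Δ^5: 0
The second differences are constant (-10) and nonzero, while all higher differences vanish, so the minimal degree is 2.

2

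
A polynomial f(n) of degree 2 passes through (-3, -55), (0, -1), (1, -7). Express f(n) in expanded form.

Using the Lagrange interpolation formula with nodes -3, 0, 1:
  L_0(n) = n(n - 1) / 12
  L_1(n) = (n + 3)(n - 1) / -3
  L_2(n) = (n + 3)n / 4
Then f(n) = -55·L_0(n) - 1·L_1(n) - 7·L_2(n).
Expanding and collecting terms gives f(n) = -6n^2 - 1.
Check: f(1) = -7. ✓

f(n) = -6n^2 - 1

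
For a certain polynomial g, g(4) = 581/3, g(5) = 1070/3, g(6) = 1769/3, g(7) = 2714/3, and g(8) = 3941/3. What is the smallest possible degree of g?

3

Forward differences of the values at n = 4, 5, 6, 7, 8:
  g  : 581/3  1070/3  1769/3  2714/3  3941/3
  Δ  : 163  233  315  409
  Δ^2: 70  82  94
  Δ^3: 12  12
  Δ^4: 0
The third differences are constant (12) and nonzero, while all higher differences vanish, so the minimal degree is 3.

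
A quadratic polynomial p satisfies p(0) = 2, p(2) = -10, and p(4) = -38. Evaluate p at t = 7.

-110

Using the Lagrange interpolation formula with nodes 0, 2, 4:
  L_0(t) = (t - 2)(t - 4) / 8
  L_1(t) = t(t - 4) / -4
  L_2(t) = t(t - 2) / 8
Then p(t) = 2·L_0(t) - 10·L_1(t) - 38·L_2(t).
Expanding and collecting terms gives p(t) = -2t^2 - 2t + 2.
Evaluating at t = 7: p(7) = -110.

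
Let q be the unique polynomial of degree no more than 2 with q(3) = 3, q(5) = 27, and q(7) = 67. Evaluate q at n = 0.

-3

Write q(n) = an^2 + bn + c. Substituting each data point gives a linear system:
  9a + 3b + c = 3
  25a + 5b + c = 27
  49a + 7b + c = 67
Solving the system yields a = 2, b = -4, c = -3.
So q(n) = 2n^2 - 4n - 3.
Then q(0) = -3.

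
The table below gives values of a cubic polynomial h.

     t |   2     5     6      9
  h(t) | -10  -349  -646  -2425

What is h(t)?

Using the Lagrange interpolation formula with nodes 2, 5, 6, 9:
  L_0(t) = (t - 5)(t - 6)(t - 9) / -84
  L_1(t) = (t - 2)(t - 6)(t - 9) / 12
  L_2(t) = (t - 2)(t - 5)(t - 9) / -12
  L_3(t) = (t - 2)(t - 5)(t - 6) / 84
Then h(t) = -10·L_0(t) - 349·L_1(t) - 646·L_2(t) - 2425·L_3(t).
Expanding and collecting terms gives h(t) = -4t^3 + 6t^2 + t - 4.
Check: h(9) = -2425. ✓

h(t) = -4t^3 + 6t^2 + t - 4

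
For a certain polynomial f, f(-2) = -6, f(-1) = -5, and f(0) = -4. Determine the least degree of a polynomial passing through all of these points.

1

Forward differences of the values at x = -2, -1, 0:
  f  : -6  -5  -4
  Δ  : 1  1
  Δ^2: 0
The first differences are constant (1) and nonzero, while all higher differences vanish, so the minimal degree is 1.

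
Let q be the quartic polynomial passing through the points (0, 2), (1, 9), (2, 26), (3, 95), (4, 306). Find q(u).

q(u) = 2u^4 - 5u^3 + 6u^2 + 4u + 2

Write q(u) = au^4 + bu^3 + cu^2 + du + e. Substituting each data point gives a linear system:
  e = 2
  a + b + c + d + e = 9
  16a + 8b + 4c + 2d + e = 26
  81a + 27b + 9c + 3d + e = 95
  256a + 64b + 16c + 4d + e = 306
Solving the system yields a = 2, b = -5, c = 6, d = 4, e = 2.
So q(u) = 2u^4 - 5u^3 + 6u^2 + 4u + 2.
Check: q(3) = 95. ✓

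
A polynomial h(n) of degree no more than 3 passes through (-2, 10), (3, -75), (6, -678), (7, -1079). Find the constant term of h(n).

6

Write h(n) = an^3 + bn^2 + cn + d. Substituting each data point gives a linear system:
  -8a + 4b - 2c + d = 10
  27a + 9b + 3c + d = -75
  216a + 36b + 6c + d = -678
  343a + 49b + 7c + d = -1079
Solving the system yields a = -3, b = -2, c = 6, d = 6.
So h(n) = -3n^3 - 2n^2 + 6n + 6.
The constant term is 6.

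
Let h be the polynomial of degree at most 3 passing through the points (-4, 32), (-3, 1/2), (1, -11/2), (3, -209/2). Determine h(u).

Write h(u) = au^3 + bu^2 + cu + d. Substituting each data point gives a linear system:
  -64a + 16b - 4c + d = 32
  -27a + 9b - 3c + d = 1/2
  a + b + c + d = -11/2
  27a + 9b + 3c + d = -209/2
Solving the system yields a = -2, b = -6, c = 1/2, d = 2.
So h(u) = -2u^3 - 6u^2 + (1/2)u + 2.
Check: h(-4) = 32. ✓

h(u) = -2u^3 - 6u^2 + (1/2)u + 2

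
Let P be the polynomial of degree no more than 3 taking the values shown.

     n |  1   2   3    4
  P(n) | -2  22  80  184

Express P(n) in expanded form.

Write P(n) = an^3 + bn^2 + cn + d. Substituting each data point gives a linear system:
  a + b + c + d = -2
  8a + 4b + 2c + d = 22
  27a + 9b + 3c + d = 80
  64a + 16b + 4c + d = 184
Solving the system yields a = 2, b = 5, c = -5, d = -4.
So P(n) = 2n³ + 5n² - 5n - 4.
Check: P(4) = 184. ✓

P(n) = 2n^3 + 5n^2 - 5n - 4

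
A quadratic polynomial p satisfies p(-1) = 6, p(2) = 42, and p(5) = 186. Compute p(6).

Write p(s) = as^2 + bs + c. Substituting each data point gives a linear system:
  a - b + c = 6
  4a + 2b + c = 42
  25a + 5b + c = 186
Solving the system yields a = 6, b = 6, c = 6.
So p(s) = 6s^2 + 6s + 6.
Then p(6) = 258.

258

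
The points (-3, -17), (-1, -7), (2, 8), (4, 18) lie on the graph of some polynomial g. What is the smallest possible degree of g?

Divided differences on the nodes -3, -1, 2, 4:
  order 0: -17  -7  8  18
  order 1: 5  5  5
  order 2: 0  0
  order 3: 0
The order-1 divided differences are all 5 (nonzero) and every higher order vanishes, so the data lies on a polynomial of degree exactly 1.

1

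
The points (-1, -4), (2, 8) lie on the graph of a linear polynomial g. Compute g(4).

Write g(x) = ax + b. Substituting each data point gives a linear system:
  -a + b = -4
  2a + b = 8
Solving the system yields a = 4, b = 0.
So g(x) = 4x.
Then g(4) = 16.

16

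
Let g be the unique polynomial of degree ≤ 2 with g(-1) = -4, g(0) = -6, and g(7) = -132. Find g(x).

g(x) = -2x^2 - 4x - 6

Write g(x) = ax^2 + bx + c. Substituting each data point gives a linear system:
  a - b + c = -4
  c = -6
  49a + 7b + c = -132
Solving the system yields a = -2, b = -4, c = -6.
So g(x) = -2x^2 - 4x - 6.
Check: g(7) = -132. ✓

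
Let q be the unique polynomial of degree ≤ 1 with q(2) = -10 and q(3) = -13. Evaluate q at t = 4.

-16

Write q(t) = at + b. Substituting each data point gives a linear system:
  2a + b = -10
  3a + b = -13
Solving the system yields a = -3, b = -4.
So q(t) = -3t - 4.
Then q(4) = -16.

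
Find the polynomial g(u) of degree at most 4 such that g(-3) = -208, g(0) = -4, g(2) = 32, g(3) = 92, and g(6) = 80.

Write g(u) = au^4 + bu^3 + cu^2 + du + e. Substituting each data point gives a linear system:
  81a - 27b + 9c - 3d + e = -208
  e = -4
  16a + 8b + 4c + 2d + e = 32
  81a + 27b + 9c + 3d + e = 92
  1296a + 216b + 36c + 6d + e = 80
Solving the system yields a = -1, b = 6, c = 3, d = -4, e = -4.
So g(u) = -u^4 + 6u^3 + 3u^2 - 4u - 4.
Check: g(2) = 32. ✓

g(u) = -u^4 + 6u^3 + 3u^2 - 4u - 4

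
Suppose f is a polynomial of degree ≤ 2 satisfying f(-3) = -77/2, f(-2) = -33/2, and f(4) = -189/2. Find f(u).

f(u) = -5u^2 - 3u - 5/2

Using the Lagrange interpolation formula with nodes -3, -2, 4:
  L_0(u) = (u + 2)(u - 4) / 7
  L_1(u) = (u + 3)(u - 4) / -6
  L_2(u) = (u + 3)(u + 2) / 42
Then f(u) = -77/2·L_0(u) - 33/2·L_1(u) - 189/2·L_2(u).
Expanding and collecting terms gives f(u) = -5u^2 - 3u - 5/2.
Check: f(-3) = -77/2. ✓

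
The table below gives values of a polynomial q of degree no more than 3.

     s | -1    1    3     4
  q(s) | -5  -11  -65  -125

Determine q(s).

q(s) = -s^3 - 3s^2 - 2s - 5

Write q(s) = as^3 + bs^2 + cs + d. Substituting each data point gives a linear system:
  -a + b - c + d = -5
  a + b + c + d = -11
  27a + 9b + 3c + d = -65
  64a + 16b + 4c + d = -125
Solving the system yields a = -1, b = -3, c = -2, d = -5.
So q(s) = -s³ - 3s² - 2s - 5.
Check: q(-1) = -5. ✓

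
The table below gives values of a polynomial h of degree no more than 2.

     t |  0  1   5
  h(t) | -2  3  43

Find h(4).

Using the Lagrange interpolation formula with nodes 0, 1, 5:
  L_0(t) = (t - 1)(t - 5) / 5
  L_1(t) = t(t - 5) / -4
  L_2(t) = t(t - 1) / 20
Then h(t) = -2·L_0(t) + 3·L_1(t) + 43·L_2(t).
Expanding and collecting terms gives h(t) = t^2 + 4t - 2.
Evaluating at t = 4: h(4) = 30.

30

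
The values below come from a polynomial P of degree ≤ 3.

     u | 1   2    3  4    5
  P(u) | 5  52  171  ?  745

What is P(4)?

On equispaced nodes a degree-3 polynomial has vanishing fourth forward difference, so
  P(1) - 4·P(2) + 6·P(3) - 4·P(4) + P(5) = 0.
Substituting the known values and solving for P(4):
  -4·P(4) = -1568
  P(4) = 392.

392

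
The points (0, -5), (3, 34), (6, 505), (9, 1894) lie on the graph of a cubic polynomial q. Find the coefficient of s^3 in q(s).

Write q(s) = as^3 + bs^2 + cs + d. Substituting each data point gives a linear system:
  d = -5
  27a + 9b + 3c + d = 34
  216a + 36b + 6c + d = 505
  729a + 81b + 9c + d = 1894
Solving the system yields a = 3, b = -3, c = -5, d = -5.
So q(s) = 3s^3 - 3s^2 - 5s - 5.
The leading coefficient is 3.

3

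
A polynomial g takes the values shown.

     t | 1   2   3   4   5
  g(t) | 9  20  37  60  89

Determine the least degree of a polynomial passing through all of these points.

Forward differences of the values at t = 1, 2, 3, 4, 5:
  g  : 9  20  37  60  89
  Δ  : 11  17  23  29
  Δ^2: 6  6  6
  Δ^3: 0  0
  Δ^4: 0
The second differences are constant (6) and nonzero, while all higher differences vanish, so the minimal degree is 2.

2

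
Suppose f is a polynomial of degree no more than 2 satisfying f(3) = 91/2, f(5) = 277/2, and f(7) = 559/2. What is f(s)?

Using the Lagrange interpolation formula with nodes 3, 5, 7:
  L_0(s) = (s - 5)(s - 7) / 8
  L_1(s) = (s - 3)(s - 7) / -4
  L_2(s) = (s - 3)(s - 5) / 8
Then f(s) = 91/2·L_0(s) + 277/2·L_1(s) + 559/2·L_2(s).
Expanding and collecting terms gives f(s) = 6s^2 - (3/2)s - 4.
Check: f(7) = 559/2. ✓

f(s) = 6s^2 - (3/2)s - 4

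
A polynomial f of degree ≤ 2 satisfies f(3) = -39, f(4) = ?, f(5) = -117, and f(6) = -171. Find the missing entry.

-73

On equispaced nodes a degree-2 polynomial has vanishing third forward difference, so
  - f(3) + 3·f(4) - 3·f(5) + f(6) = 0.
Substituting the known values and solving for f(4):
  3·f(4) = -219
  f(4) = -73.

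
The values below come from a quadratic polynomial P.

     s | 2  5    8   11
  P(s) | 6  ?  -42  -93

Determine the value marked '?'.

On equispaced nodes a degree-2 polynomial has vanishing third forward difference, so
  - P(2) + 3·P(5) - 3·P(8) + P(11) = 0.
Substituting the known values and solving for P(5):
  3·P(5) = -27
  P(5) = -9.

-9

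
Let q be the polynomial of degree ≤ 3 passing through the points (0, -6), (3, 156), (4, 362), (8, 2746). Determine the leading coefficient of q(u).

5

Write q(u) = au^3 + bu^2 + cu + d. Substituting each data point gives a linear system:
  d = -6
  27a + 9b + 3c + d = 156
  64a + 16b + 4c + d = 362
  512a + 64b + 8c + d = 2746
Solving the system yields a = 5, b = 3, c = 0, d = -6.
So q(u) = 5u^3 + 3u^2 - 6.
The leading coefficient is 5.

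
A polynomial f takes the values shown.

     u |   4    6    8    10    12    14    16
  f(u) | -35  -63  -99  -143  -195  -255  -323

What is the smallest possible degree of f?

Forward differences of the values at u = 4, 6, 8, 10, 12, 14, 16:
  f  : -35  -63  -99  -143  -195  -255  -323
  Δ  : -28  -36  -44  -52  -60  -68
  Δ^2: -8  -8  -8  -8  -8
  Δ^3: 0  0  0  0
  Δ^4: 0  0  0
  Δ^5: 0  0
  Δ^6: 0
The second differences are constant (-8) and nonzero, while all higher differences vanish, so the minimal degree is 2.

2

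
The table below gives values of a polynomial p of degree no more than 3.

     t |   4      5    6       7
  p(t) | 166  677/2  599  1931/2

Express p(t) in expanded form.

Write p(t) = at^3 + bt^2 + ct + d. Substituting each data point gives a linear system:
  64a + 16b + 4c + d = 166
  125a + 25b + 5c + d = 677/2
  216a + 36b + 6c + d = 599
  343a + 49b + 7c + d = 1931/2
Solving the system yields a = 3, b = -1, c = -3/2, d = -4.
So p(t) = 3t^3 - t^2 - (3/2)t - 4.
Check: p(4) = 166. ✓

p(t) = 3t^3 - t^2 - (3/2)t - 4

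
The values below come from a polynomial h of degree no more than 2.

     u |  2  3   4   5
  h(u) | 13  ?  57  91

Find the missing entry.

On equispaced nodes a degree-2 polynomial has vanishing third forward difference, so
  - h(2) + 3·h(3) - 3·h(4) + h(5) = 0.
Substituting the known values and solving for h(3):
  3·h(3) = 93
  h(3) = 31.

31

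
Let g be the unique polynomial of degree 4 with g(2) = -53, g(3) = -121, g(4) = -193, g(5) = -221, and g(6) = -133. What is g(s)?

Write g(s) = as^4 + bs^3 + cs^2 + ds + e. Substituting each data point gives a linear system:
  16a + 8b + 4c + 2d + e = -53
  81a + 27b + 9c + 3d + e = -121
  256a + 64b + 16c + 4d + e = -193
  625a + 125b + 25c + 5d + e = -221
  1296a + 216b + 36c + 6d + e = -133
Solving the system yields a = 1, b = -6, c = -3, d = -4, e = -1.
So g(s) = s⁴ - 6s³ - 3s² - 4s - 1.
Check: g(4) = -193. ✓

g(s) = s^4 - 6s^3 - 3s^2 - 4s - 1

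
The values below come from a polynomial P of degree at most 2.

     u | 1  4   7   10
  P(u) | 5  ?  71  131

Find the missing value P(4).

The 3 known points determine the degree-2 polynomial uniquely.
Write P(u) = au^2 + bu + c. Substituting each data point gives a linear system:
  a + b + c = 5
  49a + 7b + c = 71
  100a + 10b + c = 131
Solving the system yields a = 1, b = 3, c = 1.
So P(u) = u^2 + 3u + 1.
Then P(4) = 29.

29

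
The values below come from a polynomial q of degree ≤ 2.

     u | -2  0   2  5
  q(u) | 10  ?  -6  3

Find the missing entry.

The 3 known points determine the degree-2 polynomial uniquely.
Write q(u) = au^2 + bu + c. Substituting each data point gives a linear system:
  4a - 2b + c = 10
  4a + 2b + c = -6
  25a + 5b + c = 3
Solving the system yields a = 1, b = -4, c = -2.
So q(u) = u² - 4u - 2.
Then q(0) = -2.

-2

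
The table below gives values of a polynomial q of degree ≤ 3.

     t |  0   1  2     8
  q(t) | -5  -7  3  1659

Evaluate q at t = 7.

1073

Using the Lagrange interpolation formula with nodes 0, 1, 2, 8:
  L_0(t) = (t - 1)(t - 2)(t - 8) / -16
  L_1(t) = t(t - 2)(t - 8) / 7
  L_2(t) = t(t - 1)(t - 8) / -12
  L_3(t) = t(t - 1)(t - 2) / 336
Then q(t) = -5·L_0(t) - 7·L_1(t) + 3·L_2(t) + 1659·L_3(t).
Expanding and collecting terms gives q(t) = 4t^3 - 6t^2 - 5.
Evaluating at t = 7: q(7) = 1073.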